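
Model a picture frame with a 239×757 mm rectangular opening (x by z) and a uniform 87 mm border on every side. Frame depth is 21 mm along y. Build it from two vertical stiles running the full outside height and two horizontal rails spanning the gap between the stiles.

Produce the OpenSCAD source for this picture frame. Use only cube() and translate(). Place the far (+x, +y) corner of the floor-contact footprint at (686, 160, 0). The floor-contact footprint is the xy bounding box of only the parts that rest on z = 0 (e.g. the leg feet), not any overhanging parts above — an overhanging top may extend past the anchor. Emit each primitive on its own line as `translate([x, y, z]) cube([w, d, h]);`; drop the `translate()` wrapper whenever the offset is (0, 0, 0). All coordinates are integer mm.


translate([273, 139, 0]) cube([87, 21, 931]);
translate([599, 139, 0]) cube([87, 21, 931]);
translate([360, 139, 0]) cube([239, 21, 87]);
translate([360, 139, 844]) cube([239, 21, 87]);


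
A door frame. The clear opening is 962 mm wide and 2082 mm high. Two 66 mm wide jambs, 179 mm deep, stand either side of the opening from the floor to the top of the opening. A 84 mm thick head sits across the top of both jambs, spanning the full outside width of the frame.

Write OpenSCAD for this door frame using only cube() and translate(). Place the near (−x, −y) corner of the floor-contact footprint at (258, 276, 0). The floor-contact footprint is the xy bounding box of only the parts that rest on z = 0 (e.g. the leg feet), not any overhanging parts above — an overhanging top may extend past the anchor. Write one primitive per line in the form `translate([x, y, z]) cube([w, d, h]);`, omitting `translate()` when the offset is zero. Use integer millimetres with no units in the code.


translate([258, 276, 0]) cube([66, 179, 2082]);
translate([1286, 276, 0]) cube([66, 179, 2082]);
translate([258, 276, 2082]) cube([1094, 179, 84]);


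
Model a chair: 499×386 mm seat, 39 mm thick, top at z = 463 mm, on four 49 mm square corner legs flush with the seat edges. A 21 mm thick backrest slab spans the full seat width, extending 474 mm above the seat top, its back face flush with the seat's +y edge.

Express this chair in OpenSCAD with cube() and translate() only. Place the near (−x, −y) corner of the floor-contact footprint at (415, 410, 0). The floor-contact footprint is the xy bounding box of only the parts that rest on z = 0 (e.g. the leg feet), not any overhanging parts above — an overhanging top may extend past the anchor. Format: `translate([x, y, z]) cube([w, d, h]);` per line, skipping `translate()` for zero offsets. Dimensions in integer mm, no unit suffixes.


translate([415, 410, 424]) cube([499, 386, 39]);
translate([415, 410, 0]) cube([49, 49, 424]);
translate([865, 410, 0]) cube([49, 49, 424]);
translate([415, 747, 0]) cube([49, 49, 424]);
translate([865, 747, 0]) cube([49, 49, 424]);
translate([415, 775, 463]) cube([499, 21, 474]);


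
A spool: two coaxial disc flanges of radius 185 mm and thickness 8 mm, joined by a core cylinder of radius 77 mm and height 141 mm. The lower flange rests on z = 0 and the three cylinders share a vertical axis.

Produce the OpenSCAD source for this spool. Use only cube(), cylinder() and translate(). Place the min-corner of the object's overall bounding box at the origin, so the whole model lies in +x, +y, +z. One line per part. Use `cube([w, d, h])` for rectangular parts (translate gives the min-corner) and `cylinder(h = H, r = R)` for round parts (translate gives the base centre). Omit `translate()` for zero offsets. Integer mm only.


translate([185, 185, 0]) cylinder(h = 8, r = 185);
translate([185, 185, 8]) cylinder(h = 141, r = 77);
translate([185, 185, 149]) cylinder(h = 8, r = 185);


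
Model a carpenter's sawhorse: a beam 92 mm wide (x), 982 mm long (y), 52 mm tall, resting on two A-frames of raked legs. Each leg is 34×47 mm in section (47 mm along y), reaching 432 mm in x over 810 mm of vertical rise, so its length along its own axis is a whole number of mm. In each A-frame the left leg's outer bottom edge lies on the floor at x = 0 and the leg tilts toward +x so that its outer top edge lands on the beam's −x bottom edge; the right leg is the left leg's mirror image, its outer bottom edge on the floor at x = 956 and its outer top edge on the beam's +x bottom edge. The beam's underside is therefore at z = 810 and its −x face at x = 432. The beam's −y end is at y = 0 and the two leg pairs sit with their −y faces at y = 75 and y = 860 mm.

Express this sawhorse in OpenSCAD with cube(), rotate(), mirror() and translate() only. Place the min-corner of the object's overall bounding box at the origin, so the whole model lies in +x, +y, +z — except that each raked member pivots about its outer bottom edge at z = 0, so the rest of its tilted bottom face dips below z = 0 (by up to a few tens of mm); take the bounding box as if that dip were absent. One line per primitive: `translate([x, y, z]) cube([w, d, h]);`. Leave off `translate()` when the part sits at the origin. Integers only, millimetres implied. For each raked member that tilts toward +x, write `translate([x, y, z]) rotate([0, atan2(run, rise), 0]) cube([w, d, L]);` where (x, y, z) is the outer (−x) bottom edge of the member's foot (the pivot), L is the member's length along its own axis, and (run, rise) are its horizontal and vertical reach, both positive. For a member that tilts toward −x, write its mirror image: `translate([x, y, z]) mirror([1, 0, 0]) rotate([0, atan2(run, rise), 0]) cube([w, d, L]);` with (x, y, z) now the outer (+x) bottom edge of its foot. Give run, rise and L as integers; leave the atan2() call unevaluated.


translate([432, 0, 810]) cube([92, 982, 52]);
translate([0, 75, 0]) rotate([0, atan2(432, 810), 0]) cube([34, 47, 918]);
translate([956, 75, 0]) mirror([1, 0, 0]) rotate([0, atan2(432, 810), 0]) cube([34, 47, 918]);
translate([0, 860, 0]) rotate([0, atan2(432, 810), 0]) cube([34, 47, 918]);
translate([956, 860, 0]) mirror([1, 0, 0]) rotate([0, atan2(432, 810), 0]) cube([34, 47, 918]);


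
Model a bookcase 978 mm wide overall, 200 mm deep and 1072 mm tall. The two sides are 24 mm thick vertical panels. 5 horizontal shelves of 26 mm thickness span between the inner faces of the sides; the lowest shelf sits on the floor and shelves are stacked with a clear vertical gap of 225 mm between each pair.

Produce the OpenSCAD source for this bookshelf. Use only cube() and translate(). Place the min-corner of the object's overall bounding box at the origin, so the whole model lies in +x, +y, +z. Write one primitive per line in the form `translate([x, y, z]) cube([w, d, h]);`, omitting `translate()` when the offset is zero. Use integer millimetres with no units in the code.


cube([24, 200, 1072]);
translate([954, 0, 0]) cube([24, 200, 1072]);
translate([24, 0, 0]) cube([930, 200, 26]);
translate([24, 0, 251]) cube([930, 200, 26]);
translate([24, 0, 502]) cube([930, 200, 26]);
translate([24, 0, 753]) cube([930, 200, 26]);
translate([24, 0, 1004]) cube([930, 200, 26]);


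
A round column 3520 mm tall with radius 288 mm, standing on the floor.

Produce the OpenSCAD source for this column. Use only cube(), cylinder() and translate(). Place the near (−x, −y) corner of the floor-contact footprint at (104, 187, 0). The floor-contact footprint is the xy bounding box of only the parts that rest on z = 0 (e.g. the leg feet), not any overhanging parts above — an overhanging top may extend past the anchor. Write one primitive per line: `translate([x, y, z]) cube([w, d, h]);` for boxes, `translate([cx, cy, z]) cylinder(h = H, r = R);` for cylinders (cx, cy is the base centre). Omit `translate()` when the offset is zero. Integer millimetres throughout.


translate([392, 475, 0]) cylinder(h = 3520, r = 288);


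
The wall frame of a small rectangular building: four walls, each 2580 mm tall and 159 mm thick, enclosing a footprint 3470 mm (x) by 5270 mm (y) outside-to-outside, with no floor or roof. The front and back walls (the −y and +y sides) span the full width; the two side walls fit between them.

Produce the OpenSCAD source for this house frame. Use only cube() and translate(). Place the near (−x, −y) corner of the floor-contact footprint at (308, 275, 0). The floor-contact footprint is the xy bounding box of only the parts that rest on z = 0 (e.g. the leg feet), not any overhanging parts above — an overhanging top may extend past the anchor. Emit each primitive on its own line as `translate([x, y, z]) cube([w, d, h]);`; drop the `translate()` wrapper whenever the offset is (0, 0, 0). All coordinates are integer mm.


translate([308, 275, 0]) cube([3470, 159, 2580]);
translate([308, 5386, 0]) cube([3470, 159, 2580]);
translate([308, 434, 0]) cube([159, 4952, 2580]);
translate([3619, 434, 0]) cube([159, 4952, 2580]);


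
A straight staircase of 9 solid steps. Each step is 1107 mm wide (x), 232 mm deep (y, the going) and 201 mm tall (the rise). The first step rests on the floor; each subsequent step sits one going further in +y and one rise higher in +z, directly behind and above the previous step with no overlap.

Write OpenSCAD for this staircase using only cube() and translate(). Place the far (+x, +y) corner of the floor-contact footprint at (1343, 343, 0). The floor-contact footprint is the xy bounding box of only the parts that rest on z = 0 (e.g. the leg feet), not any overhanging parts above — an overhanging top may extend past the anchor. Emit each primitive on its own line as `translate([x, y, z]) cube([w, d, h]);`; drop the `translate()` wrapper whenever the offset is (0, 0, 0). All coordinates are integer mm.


translate([236, 111, 0]) cube([1107, 232, 201]);
translate([236, 343, 201]) cube([1107, 232, 201]);
translate([236, 575, 402]) cube([1107, 232, 201]);
translate([236, 807, 603]) cube([1107, 232, 201]);
translate([236, 1039, 804]) cube([1107, 232, 201]);
translate([236, 1271, 1005]) cube([1107, 232, 201]);
translate([236, 1503, 1206]) cube([1107, 232, 201]);
translate([236, 1735, 1407]) cube([1107, 232, 201]);
translate([236, 1967, 1608]) cube([1107, 232, 201]);


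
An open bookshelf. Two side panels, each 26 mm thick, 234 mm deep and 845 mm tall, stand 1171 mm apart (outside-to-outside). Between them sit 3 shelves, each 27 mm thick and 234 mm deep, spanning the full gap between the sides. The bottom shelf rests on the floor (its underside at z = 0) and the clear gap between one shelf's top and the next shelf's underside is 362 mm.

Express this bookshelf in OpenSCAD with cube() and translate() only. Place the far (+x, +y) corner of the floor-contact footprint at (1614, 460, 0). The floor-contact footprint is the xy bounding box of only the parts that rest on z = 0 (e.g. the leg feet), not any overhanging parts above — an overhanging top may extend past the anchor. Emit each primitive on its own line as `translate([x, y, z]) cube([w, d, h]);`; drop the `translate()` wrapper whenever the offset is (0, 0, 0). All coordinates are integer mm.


translate([443, 226, 0]) cube([26, 234, 845]);
translate([1588, 226, 0]) cube([26, 234, 845]);
translate([469, 226, 0]) cube([1119, 234, 27]);
translate([469, 226, 389]) cube([1119, 234, 27]);
translate([469, 226, 778]) cube([1119, 234, 27]);


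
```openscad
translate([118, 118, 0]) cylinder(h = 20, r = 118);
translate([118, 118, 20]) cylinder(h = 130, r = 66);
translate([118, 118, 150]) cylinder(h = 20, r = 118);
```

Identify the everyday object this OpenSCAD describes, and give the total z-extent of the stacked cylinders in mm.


A spool. The overall height is 170 mm.

Three coaxial cylinders, large–small–large — a spool. Two 20 mm flanges and a 130 mm core give 20 + 130 + 20 = 170 mm.


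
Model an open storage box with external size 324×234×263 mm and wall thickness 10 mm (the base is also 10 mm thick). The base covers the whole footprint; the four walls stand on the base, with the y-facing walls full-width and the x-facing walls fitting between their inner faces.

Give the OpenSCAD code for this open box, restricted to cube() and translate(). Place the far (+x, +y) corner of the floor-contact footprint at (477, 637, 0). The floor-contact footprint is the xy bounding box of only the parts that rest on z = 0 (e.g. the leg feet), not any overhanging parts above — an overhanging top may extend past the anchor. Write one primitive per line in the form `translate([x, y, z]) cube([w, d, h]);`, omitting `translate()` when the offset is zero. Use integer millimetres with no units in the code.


translate([153, 403, 0]) cube([324, 234, 10]);
translate([153, 403, 10]) cube([324, 10, 253]);
translate([153, 627, 10]) cube([324, 10, 253]);
translate([153, 413, 10]) cube([10, 214, 253]);
translate([467, 413, 10]) cube([10, 214, 253]);


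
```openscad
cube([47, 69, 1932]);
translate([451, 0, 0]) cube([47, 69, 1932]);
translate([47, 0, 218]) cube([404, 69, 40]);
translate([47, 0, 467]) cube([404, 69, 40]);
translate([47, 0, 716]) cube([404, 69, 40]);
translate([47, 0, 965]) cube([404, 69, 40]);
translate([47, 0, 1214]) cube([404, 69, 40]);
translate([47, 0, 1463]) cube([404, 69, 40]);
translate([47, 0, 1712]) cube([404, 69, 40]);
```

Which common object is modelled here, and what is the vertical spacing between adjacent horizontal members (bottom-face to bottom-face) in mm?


A ladder. The rung spacing is 249 mm.

Two tall 47×69 posts with 7 short bars between them — a ladder. Adjacent rungs sit at z = 218 and z = 467, so the spacing is 467 − 218 = 249 mm.


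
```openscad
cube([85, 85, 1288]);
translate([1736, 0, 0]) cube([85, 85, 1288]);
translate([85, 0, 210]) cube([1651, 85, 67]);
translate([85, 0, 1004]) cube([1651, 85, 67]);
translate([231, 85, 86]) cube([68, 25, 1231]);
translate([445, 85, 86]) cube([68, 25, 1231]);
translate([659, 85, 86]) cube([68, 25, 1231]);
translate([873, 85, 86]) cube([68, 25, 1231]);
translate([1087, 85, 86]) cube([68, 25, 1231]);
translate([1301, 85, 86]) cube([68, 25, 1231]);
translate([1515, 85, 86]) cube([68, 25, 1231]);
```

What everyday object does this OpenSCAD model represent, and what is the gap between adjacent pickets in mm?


A fence section. The picket gap is 146 mm.

Two posts, two rails, 7 pickets — a fence section. Span 1651 mm holds 7 pickets of 68 mm with 8 equal gaps: ⌊(1651 − 7·68) / 8⌋ = 146 mm.


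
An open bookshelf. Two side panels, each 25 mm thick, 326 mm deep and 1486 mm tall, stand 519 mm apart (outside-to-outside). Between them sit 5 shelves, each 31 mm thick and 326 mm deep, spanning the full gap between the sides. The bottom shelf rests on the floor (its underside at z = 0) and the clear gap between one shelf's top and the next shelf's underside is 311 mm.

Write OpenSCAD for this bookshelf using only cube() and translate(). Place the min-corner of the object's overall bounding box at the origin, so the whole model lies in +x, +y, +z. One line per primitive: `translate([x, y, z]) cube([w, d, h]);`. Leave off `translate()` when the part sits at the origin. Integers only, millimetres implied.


cube([25, 326, 1486]);
translate([494, 0, 0]) cube([25, 326, 1486]);
translate([25, 0, 0]) cube([469, 326, 31]);
translate([25, 0, 342]) cube([469, 326, 31]);
translate([25, 0, 684]) cube([469, 326, 31]);
translate([25, 0, 1026]) cube([469, 326, 31]);
translate([25, 0, 1368]) cube([469, 326, 31]);


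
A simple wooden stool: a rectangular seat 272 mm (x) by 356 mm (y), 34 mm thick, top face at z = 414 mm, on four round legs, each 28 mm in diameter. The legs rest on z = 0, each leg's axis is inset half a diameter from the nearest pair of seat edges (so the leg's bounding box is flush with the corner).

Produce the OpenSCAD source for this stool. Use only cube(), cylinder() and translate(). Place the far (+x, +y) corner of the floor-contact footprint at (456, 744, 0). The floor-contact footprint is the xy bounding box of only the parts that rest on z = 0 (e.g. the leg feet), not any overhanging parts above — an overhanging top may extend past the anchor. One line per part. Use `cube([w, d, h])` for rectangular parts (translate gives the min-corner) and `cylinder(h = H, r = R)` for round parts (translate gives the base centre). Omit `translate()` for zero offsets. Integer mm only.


// leg_h = 414 - 34 = 380
translate([184, 388, 380]) cube([272, 356, 34]);
translate([198, 402, 0]) cylinder(h = 380, r = 14);
translate([442, 402, 0]) cylinder(h = 380, r = 14);
translate([198, 730, 0]) cylinder(h = 380, r = 14);
translate([442, 730, 0]) cylinder(h = 380, r = 14);


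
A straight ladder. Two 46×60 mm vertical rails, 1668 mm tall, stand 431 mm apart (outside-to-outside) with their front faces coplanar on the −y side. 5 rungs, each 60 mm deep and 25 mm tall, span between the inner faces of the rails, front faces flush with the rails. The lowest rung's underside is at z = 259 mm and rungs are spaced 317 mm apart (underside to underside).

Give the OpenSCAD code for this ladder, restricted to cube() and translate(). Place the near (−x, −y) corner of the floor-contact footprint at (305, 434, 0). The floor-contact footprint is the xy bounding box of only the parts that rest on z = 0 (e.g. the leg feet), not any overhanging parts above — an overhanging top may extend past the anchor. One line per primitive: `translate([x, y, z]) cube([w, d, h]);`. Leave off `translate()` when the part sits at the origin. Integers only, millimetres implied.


translate([305, 434, 0]) cube([46, 60, 1668]);
translate([690, 434, 0]) cube([46, 60, 1668]);
translate([351, 434, 259]) cube([339, 60, 25]);
translate([351, 434, 576]) cube([339, 60, 25]);
translate([351, 434, 893]) cube([339, 60, 25]);
translate([351, 434, 1210]) cube([339, 60, 25]);
translate([351, 434, 1527]) cube([339, 60, 25]);


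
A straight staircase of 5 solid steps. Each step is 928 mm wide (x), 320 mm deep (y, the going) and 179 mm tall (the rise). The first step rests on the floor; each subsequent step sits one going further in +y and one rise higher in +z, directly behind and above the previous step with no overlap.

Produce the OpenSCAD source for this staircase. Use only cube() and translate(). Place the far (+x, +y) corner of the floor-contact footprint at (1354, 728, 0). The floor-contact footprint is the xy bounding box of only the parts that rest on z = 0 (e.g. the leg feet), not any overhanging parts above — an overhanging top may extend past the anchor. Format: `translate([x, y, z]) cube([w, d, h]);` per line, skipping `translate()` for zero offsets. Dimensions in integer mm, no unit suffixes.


translate([426, 408, 0]) cube([928, 320, 179]);
translate([426, 728, 179]) cube([928, 320, 179]);
translate([426, 1048, 358]) cube([928, 320, 179]);
translate([426, 1368, 537]) cube([928, 320, 179]);
translate([426, 1688, 716]) cube([928, 320, 179]);


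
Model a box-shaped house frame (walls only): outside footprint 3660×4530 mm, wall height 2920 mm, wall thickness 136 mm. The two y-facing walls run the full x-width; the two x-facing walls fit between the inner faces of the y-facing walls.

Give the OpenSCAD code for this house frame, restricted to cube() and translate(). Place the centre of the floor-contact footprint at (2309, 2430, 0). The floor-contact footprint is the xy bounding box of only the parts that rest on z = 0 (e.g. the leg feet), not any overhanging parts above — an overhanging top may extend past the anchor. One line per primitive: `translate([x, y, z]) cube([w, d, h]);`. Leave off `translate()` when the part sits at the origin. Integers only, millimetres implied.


translate([479, 165, 0]) cube([3660, 136, 2920]);
translate([479, 4559, 0]) cube([3660, 136, 2920]);
translate([479, 301, 0]) cube([136, 4258, 2920]);
translate([4003, 301, 0]) cube([136, 4258, 2920]);


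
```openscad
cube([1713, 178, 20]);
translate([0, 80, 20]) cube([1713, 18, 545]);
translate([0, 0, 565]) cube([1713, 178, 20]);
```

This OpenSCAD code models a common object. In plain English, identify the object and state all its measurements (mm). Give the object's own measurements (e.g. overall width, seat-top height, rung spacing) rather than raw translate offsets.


An I-beam lying along x, 1713 mm long. Overall section height 585 mm. Two flanges 178 mm wide (y) and 20 mm thick, one on the floor and one at the top; a web 18 mm thick runs between them, centred on the flange width.


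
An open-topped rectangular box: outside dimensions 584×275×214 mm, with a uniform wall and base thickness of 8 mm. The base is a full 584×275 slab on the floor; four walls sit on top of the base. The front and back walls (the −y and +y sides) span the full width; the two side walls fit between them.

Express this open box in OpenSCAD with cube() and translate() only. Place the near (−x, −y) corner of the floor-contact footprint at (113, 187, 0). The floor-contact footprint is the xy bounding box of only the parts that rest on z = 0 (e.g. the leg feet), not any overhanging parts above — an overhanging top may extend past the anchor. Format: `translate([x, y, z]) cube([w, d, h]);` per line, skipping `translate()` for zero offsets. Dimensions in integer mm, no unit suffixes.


translate([113, 187, 0]) cube([584, 275, 8]);
translate([113, 187, 8]) cube([584, 8, 206]);
translate([113, 454, 8]) cube([584, 8, 206]);
translate([113, 195, 8]) cube([8, 259, 206]);
translate([689, 195, 8]) cube([8, 259, 206]);


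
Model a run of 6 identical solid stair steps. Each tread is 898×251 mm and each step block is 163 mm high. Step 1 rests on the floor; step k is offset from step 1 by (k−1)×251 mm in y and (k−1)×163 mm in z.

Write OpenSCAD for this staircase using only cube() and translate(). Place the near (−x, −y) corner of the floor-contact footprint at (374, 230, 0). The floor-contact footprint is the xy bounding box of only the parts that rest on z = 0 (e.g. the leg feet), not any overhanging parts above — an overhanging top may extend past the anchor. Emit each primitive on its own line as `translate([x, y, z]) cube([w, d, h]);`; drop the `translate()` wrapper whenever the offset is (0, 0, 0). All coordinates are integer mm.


translate([374, 230, 0]) cube([898, 251, 163]);
translate([374, 481, 163]) cube([898, 251, 163]);
translate([374, 732, 326]) cube([898, 251, 163]);
translate([374, 983, 489]) cube([898, 251, 163]);
translate([374, 1234, 652]) cube([898, 251, 163]);
translate([374, 1485, 815]) cube([898, 251, 163]);


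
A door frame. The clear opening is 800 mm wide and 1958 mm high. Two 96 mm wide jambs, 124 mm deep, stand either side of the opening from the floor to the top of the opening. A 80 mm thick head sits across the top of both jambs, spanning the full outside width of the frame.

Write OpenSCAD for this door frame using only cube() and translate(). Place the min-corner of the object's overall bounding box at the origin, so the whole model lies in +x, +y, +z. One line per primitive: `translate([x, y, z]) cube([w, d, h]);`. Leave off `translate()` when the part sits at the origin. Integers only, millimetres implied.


cube([96, 124, 1958]);
translate([896, 0, 0]) cube([96, 124, 1958]);
translate([0, 0, 1958]) cube([992, 124, 80]);


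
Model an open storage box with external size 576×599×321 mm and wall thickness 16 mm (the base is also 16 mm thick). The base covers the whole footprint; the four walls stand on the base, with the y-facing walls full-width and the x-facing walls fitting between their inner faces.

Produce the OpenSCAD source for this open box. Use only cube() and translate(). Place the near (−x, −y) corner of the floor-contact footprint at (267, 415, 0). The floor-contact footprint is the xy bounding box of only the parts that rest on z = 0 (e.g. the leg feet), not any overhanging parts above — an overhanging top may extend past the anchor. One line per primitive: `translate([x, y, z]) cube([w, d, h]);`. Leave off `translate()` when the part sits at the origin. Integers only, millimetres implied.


translate([267, 415, 0]) cube([576, 599, 16]);
translate([267, 415, 16]) cube([576, 16, 305]);
translate([267, 998, 16]) cube([576, 16, 305]);
translate([267, 431, 16]) cube([16, 567, 305]);
translate([827, 431, 16]) cube([16, 567, 305]);


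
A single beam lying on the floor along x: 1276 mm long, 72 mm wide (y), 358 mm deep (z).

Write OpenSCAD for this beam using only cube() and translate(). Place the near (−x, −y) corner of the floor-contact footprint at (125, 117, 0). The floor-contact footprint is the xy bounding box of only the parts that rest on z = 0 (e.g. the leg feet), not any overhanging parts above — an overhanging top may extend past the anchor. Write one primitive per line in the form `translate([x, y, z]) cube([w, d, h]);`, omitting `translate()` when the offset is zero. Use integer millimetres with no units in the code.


translate([125, 117, 0]) cube([1276, 72, 358]);


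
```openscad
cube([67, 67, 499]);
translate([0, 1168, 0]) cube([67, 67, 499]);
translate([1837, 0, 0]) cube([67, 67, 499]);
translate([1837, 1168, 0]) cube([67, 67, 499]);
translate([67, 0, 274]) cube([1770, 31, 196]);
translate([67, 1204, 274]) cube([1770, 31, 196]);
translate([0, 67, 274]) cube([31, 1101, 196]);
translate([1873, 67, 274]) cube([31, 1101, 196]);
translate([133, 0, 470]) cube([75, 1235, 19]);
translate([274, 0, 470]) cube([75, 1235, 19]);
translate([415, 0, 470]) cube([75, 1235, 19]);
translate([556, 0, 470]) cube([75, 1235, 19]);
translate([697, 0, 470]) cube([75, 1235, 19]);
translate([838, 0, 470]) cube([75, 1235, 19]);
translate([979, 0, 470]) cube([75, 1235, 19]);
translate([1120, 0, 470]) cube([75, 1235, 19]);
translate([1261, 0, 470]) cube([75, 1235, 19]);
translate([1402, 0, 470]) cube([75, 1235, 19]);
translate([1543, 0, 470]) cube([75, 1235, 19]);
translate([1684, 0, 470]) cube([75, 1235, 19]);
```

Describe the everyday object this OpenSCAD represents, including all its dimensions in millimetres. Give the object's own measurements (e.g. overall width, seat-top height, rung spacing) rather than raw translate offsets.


A bed frame 1904 mm long (x) by 1235 mm wide (y). Four 67×67 mm corner posts, 499 mm tall, at the corners of the footprint. Four rails of 31 mm thickness and 196 mm height run between adjacent posts with their undersides at z = 274 mm, their outer faces flush with the outside of the frame (the two x-running rails run between the posts' inner faces; the two y-running rails run between the posts' inner faces). 12 slats, each 75 mm wide (x) and 19 mm thick, lie across the top of the two x-running rails, running the full 1235 mm width of the frame in y; along x they sit between the end posts with a 66 mm gap after the −x posts and between neighbouring slats, leaving 78 mm before the +x posts.


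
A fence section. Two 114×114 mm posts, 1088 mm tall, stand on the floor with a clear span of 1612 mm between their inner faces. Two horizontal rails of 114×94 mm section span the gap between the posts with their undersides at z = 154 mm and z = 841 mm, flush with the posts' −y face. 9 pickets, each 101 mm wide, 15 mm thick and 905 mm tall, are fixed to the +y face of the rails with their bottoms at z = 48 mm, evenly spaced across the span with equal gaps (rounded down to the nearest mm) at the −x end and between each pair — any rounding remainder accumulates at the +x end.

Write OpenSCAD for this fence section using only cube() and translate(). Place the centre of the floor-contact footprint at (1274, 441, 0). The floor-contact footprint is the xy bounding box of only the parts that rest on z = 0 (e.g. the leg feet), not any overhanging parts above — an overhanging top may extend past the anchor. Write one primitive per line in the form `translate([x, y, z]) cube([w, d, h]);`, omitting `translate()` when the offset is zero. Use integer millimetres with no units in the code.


translate([354, 384, 0]) cube([114, 114, 1088]);
translate([2080, 384, 0]) cube([114, 114, 1088]);
translate([468, 384, 154]) cube([1612, 114, 94]);
translate([468, 384, 841]) cube([1612, 114, 94]);
translate([538, 498, 48]) cube([101, 15, 905]);
translate([709, 498, 48]) cube([101, 15, 905]);
translate([880, 498, 48]) cube([101, 15, 905]);
translate([1051, 498, 48]) cube([101, 15, 905]);
translate([1222, 498, 48]) cube([101, 15, 905]);
translate([1393, 498, 48]) cube([101, 15, 905]);
translate([1564, 498, 48]) cube([101, 15, 905]);
translate([1735, 498, 48]) cube([101, 15, 905]);
translate([1906, 498, 48]) cube([101, 15, 905]);


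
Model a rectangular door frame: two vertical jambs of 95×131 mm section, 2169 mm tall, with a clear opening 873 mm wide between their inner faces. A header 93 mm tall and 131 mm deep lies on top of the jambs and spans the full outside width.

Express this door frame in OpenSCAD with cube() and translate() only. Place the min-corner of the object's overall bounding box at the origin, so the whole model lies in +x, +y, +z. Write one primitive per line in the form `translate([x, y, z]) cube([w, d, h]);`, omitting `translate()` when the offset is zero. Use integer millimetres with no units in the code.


cube([95, 131, 2169]);
translate([968, 0, 0]) cube([95, 131, 2169]);
translate([0, 0, 2169]) cube([1063, 131, 93]);


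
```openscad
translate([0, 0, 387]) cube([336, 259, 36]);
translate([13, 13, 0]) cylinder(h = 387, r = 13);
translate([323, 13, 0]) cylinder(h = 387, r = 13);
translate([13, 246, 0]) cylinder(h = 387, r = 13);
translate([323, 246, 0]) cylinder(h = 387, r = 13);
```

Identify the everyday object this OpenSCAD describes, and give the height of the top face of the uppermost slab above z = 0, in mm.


A stool. The seat height is 423 mm.

A 336×259×36 slab at z = 387 on four corner cylinders — a stool. The seat top is 387 + 36 = 423 mm.


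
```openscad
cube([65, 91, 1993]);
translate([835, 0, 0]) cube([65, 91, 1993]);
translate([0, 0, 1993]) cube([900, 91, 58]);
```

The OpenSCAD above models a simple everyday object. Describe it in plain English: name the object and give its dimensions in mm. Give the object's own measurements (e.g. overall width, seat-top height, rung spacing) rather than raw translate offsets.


A door frame. The clear opening is 770 mm wide and 1993 mm high. Two 65 mm wide jambs, 91 mm deep, stand either side of the opening from the floor to the top of the opening. A 58 mm thick head sits across the top of both jambs, spanning the full outside width of the frame.


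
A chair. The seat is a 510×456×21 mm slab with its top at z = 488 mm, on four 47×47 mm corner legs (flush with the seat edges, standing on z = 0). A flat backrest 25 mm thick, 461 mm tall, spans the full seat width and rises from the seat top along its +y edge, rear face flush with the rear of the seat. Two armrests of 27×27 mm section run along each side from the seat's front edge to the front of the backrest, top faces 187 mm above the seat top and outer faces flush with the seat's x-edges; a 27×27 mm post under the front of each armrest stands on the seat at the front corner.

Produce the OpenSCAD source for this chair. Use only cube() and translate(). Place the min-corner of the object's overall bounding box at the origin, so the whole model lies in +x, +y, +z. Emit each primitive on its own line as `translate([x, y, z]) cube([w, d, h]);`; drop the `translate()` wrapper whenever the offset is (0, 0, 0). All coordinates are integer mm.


translate([0, 0, 467]) cube([510, 456, 21]);
cube([47, 47, 467]);
translate([463, 0, 0]) cube([47, 47, 467]);
translate([0, 409, 0]) cube([47, 47, 467]);
translate([463, 409, 0]) cube([47, 47, 467]);
translate([0, 431, 488]) cube([510, 25, 461]);
translate([0, 0, 648]) cube([27, 431, 27]);
translate([483, 0, 648]) cube([27, 431, 27]);
translate([0, 0, 488]) cube([27, 27, 160]);
translate([483, 0, 488]) cube([27, 27, 160]);


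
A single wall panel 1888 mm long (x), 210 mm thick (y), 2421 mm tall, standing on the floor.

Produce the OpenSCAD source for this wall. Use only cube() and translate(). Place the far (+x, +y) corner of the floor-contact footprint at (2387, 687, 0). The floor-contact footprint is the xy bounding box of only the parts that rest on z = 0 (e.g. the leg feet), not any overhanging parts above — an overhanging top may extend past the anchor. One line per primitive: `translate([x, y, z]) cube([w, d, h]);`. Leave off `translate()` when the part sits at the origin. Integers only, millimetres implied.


translate([499, 477, 0]) cube([1888, 210, 2421]);


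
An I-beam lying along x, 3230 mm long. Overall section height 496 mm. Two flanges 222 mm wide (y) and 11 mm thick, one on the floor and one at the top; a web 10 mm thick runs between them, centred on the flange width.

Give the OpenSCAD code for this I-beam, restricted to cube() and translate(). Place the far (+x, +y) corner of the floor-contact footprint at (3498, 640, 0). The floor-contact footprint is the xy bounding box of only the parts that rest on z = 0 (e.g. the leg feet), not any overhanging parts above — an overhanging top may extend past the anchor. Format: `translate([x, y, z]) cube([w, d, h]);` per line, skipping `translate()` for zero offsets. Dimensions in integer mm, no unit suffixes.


translate([268, 418, 0]) cube([3230, 222, 11]);
translate([268, 524, 11]) cube([3230, 10, 474]);
translate([268, 418, 485]) cube([3230, 222, 11]);


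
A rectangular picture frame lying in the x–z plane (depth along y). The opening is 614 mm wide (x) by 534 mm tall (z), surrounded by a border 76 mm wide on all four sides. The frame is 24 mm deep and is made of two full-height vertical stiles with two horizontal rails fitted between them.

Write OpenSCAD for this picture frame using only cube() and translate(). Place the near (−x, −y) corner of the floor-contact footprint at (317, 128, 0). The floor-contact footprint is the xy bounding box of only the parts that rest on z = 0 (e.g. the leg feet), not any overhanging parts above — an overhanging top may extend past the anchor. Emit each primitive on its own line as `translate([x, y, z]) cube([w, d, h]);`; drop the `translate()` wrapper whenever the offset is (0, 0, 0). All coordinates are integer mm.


translate([317, 128, 0]) cube([76, 24, 686]);
translate([1007, 128, 0]) cube([76, 24, 686]);
translate([393, 128, 0]) cube([614, 24, 76]);
translate([393, 128, 610]) cube([614, 24, 76]);


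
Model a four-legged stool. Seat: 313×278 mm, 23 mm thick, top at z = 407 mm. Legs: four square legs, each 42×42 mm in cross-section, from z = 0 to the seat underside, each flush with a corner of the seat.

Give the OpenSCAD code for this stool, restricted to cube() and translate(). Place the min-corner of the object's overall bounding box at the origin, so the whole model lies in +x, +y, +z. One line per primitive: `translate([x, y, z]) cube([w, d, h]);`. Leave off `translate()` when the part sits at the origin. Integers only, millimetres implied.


// leg_h = 407 - 23 = 384
translate([0, 0, 384]) cube([313, 278, 23]);
cube([42, 42, 384]);
translate([271, 0, 0]) cube([42, 42, 384]);
translate([0, 236, 0]) cube([42, 42, 384]);
translate([271, 236, 0]) cube([42, 42, 384]);


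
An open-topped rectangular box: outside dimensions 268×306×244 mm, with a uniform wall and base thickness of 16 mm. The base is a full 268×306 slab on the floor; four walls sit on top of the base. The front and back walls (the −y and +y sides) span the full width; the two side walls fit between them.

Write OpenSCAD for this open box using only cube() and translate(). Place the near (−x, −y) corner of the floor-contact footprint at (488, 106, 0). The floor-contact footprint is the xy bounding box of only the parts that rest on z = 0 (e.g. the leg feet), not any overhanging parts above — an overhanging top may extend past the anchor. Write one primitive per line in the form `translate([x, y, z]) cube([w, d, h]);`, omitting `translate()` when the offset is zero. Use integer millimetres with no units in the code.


translate([488, 106, 0]) cube([268, 306, 16]);
translate([488, 106, 16]) cube([268, 16, 228]);
translate([488, 396, 16]) cube([268, 16, 228]);
translate([488, 122, 16]) cube([16, 274, 228]);
translate([740, 122, 16]) cube([16, 274, 228]);


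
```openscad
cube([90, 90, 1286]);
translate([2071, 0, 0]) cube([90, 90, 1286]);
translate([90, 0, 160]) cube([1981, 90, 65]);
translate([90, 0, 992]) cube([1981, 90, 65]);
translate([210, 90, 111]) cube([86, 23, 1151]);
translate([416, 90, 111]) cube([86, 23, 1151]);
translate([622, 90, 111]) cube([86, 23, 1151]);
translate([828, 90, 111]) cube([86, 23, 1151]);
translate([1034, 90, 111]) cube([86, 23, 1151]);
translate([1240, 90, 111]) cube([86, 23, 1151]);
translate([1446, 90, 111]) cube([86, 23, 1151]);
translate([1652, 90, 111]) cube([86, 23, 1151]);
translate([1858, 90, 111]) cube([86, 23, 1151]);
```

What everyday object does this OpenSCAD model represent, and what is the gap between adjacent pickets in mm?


A fence section. The picket gap is 120 mm.

Two posts, two rails, 9 pickets — a fence section. Span 1981 mm holds 9 pickets of 86 mm with 10 equal gaps: ⌊(1981 − 9·86) / 10⌋ = 120 mm.


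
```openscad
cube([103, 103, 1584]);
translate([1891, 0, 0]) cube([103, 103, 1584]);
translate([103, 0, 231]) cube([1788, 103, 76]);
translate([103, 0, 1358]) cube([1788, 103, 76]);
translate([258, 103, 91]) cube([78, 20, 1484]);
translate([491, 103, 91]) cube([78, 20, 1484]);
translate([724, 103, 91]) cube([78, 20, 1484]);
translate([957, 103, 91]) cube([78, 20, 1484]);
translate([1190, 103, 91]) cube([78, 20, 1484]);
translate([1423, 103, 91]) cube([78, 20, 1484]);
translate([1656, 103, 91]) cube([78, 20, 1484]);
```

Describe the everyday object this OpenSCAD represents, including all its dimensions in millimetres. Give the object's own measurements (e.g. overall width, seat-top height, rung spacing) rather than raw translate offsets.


A fence section. Two 103×103 mm posts, 1584 mm tall, stand on the floor with a clear span of 1788 mm between their inner faces. Two horizontal rails of 103×76 mm section span the gap between the posts with their undersides at z = 231 mm and z = 1358 mm, flush with the posts' −y face. 7 pickets, each 78 mm wide, 20 mm thick and 1484 mm tall, are fixed to the +y face of the rails with their bottoms at z = 91 mm, spaced across the span with a 155 mm gap after the −x post and between neighbouring pickets, with 157 mm left before the +x post.


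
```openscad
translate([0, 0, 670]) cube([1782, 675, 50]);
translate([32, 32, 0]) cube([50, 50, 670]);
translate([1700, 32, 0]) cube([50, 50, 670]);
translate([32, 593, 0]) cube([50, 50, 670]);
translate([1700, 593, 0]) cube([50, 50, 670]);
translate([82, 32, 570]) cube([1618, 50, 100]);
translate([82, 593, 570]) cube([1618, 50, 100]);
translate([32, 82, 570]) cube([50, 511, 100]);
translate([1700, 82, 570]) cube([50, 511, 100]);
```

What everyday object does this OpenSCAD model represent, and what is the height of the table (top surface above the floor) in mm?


A table. The table height is 720 mm.

A 1782×675×50 slab sits at z = 670 on four 50 mm square posts — a table. The top surface is at 670 + 50 = 720 mm.


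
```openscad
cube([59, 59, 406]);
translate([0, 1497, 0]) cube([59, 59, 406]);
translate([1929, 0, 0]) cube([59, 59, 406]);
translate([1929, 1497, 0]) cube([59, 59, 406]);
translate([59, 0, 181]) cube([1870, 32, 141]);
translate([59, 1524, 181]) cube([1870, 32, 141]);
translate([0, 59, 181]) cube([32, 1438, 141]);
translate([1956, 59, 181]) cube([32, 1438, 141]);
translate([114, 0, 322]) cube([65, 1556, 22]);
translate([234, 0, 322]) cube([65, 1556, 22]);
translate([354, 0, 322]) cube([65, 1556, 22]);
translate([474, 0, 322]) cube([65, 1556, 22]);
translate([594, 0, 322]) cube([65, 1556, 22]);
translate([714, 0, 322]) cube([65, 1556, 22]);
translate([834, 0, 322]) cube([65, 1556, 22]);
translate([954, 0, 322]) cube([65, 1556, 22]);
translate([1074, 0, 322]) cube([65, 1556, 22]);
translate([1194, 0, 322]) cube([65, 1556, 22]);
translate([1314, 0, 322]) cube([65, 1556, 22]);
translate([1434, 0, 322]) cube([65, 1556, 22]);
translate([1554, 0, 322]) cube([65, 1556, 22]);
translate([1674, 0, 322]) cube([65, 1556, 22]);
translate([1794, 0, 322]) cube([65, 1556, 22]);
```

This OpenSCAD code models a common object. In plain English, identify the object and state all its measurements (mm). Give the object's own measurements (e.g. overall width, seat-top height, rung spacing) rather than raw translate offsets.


A bed frame 1988 mm long (x) by 1556 mm wide (y). Four 59×59 mm corner posts, 406 mm tall, at the corners of the footprint. Four rails of 32 mm thickness and 141 mm height run between adjacent posts with their undersides at z = 181 mm, their outer faces flush with the outside of the frame (the two x-running rails run between the posts' inner faces; the two y-running rails run between the posts' inner faces). 15 slats, each 65 mm wide (x) and 22 mm thick, lie across the top of the two x-running rails, running the full 1556 mm width of the frame in y; along x they sit between the end posts with a 55 mm gap after the −x posts and between neighbouring slats, leaving 70 mm before the +x posts.
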